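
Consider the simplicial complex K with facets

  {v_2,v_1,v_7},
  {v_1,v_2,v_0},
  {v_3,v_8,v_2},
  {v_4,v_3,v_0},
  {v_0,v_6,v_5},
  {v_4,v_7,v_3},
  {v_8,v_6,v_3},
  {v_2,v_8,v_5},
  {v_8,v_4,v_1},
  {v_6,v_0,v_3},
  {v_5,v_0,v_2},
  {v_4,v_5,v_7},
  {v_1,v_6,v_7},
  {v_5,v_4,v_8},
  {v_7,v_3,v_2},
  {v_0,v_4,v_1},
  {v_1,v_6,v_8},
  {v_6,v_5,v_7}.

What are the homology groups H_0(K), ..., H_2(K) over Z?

Order the vertices as v_0 < v_1 < v_2 < v_3 < v_4 < v_5 < v_6 < v_7 < v_8. Listing each simplex with vertices in this order, K has dimension 2 with simplices:

  0-simplices (9): [v_0], [v_1], [v_2], [v_3], [v_4], [v_5], [v_6], [v_7], [v_8]
  1-simplices (27): (27 of them)
  2-simplices (18): (18 of them)

so the chain groups are C_0 ≅ Z^9, C_1 ≅ Z^27, C_2 ≅ Z^18.

∂_1: C_1 → C_0 sends each edge [p,q] (with p < q) to q − p.
This gives a 9×27 integer matrix of rank 8; reducing to Smith normal form yields diagonal entries (1,1,1,1,1,1,1,1).

Boundary ∂_2: C_2 → C_1 acts by ∂[p,q,r] = [q,r] − [p,r] + [p,q]. For instance
  ∂[v_1,v_6,v_8] = [v_6,v_8] − [v_1,v_8] + [v_1,v_6],
  ∂[v_0,v_3,v_4] = [v_3,v_4] − [v_0,v_4] + [v_0,v_3].
This gives a 27×18 integer matrix of rank 17; reducing to Smith normal form yields diagonal entries (1,1,1,1,1,1,1,1,1,1,1,1,1,1,1,1,1).

Now H_k = ker ∂_k / im ∂_{k+1}, so:

  H_0: rank C_0 − rank ∂_1 = 9 − 8 = 1, and the invariant factors of ∂_1 are all 1, so H_0 = Z.
  H_1: rank ker ∂_1 − rank ∂_2 = (27 − 8) − 17 = 2, and the invariant factors of ∂_2 are all 1, so H_1 = Z^2.
  H_2: rank ker ∂_2 − rank ∂_3 = (18 − 17) − 0 = 1, and there is no ∂_3, so H_2 = Z.

(K is a triangulation of the torus T^2.)

H_0 = Z,  H_1 = Z^2,  H_2 = Z.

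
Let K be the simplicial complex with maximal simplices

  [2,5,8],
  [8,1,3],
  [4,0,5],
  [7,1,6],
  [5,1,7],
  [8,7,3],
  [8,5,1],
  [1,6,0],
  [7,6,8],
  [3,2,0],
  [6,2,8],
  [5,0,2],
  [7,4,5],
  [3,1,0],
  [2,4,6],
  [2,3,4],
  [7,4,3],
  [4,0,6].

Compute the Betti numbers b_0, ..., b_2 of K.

b_0 = 1, b_1 = 1, b_2 = 0.

Fix the vertex order 0 < 1 < 2 < 3 < 4 < 5 < 6 < 7 < 8 and write every simplex with vertices in increasing order. Then dim K = 2 and the simplices of K are:

  0-simplices (9): [0], [1], [2], [3], [4], [5], [6], [7], [8]
  1-simplices (27): (27 of them)
  2-simplices (18): [0,1,3], [0,1,6], [0,2,3], [0,2,5], [0,4,5], [0,4,6], [1,3,8], [1,5,7], [1,5,8], [1,6,7], [2,3,4], [2,4,6], [2,5,8], [2,6,8], [3,4,7], [3,7,8], [4,5,7], [6,7,8]

Hence C_0 ≅ Z^9, C_1 ≅ Z^27, C_2 ≅ Z^18.

∂_1: C_1 → C_0 sends each edge [p,q] (with p < q) to q − p. For instance
  ∂[1,6] = [6] − [1].
The resulting 9×27 matrix has rank 8, and its Smith normal form has invariant factors (1,1,1,1,1,1,1,1).

∂_2: C_2 → C_1 maps a triangle to the signed sum of its edges. For instance
  ∂[4,5,7] = [5,7] − [4,7] + [4,5],
  ∂[0,2,3] = [2,3] − [0,3] + [0,2].
The 27×18 boundary matrix has rank 18 and Smith normal form diag(1,1,1,1,1,1,1,1,1,1,1,1,1,1,1,1,1,2).

Reading off H_k = ker ∂_k / im ∂_{k+1}:

  H_0: rank C_0 − rank ∂_1 = 9 − 8 = 1, and the invariant factors of ∂_1 are all 1, so H_0 = Z.
  H_1: rank ker ∂_1 − rank ∂_2 = (27 − 8) − 18 = 1, and ∂_2 has invariant factor 2 > 1, so H_1 = Z ⊕ Z_2.
  H_2: rank ker ∂_2 − rank ∂_3 = (18 − 18) − 0 = 0, and there is no ∂_3, so H_2 = 0.

Hence the Betti numbers are b_0 = 1, b_1 = 1, b_2 = 0.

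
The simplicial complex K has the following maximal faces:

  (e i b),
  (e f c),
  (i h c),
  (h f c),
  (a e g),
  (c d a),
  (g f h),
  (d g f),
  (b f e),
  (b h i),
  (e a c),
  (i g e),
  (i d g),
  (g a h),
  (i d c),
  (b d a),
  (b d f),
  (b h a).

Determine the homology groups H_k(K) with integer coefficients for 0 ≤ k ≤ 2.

H_0 ≅ Z,  H_1 ≅ Z^2,  H_2 ≅ Z.

K has 9 vertices, 27 edges, 18 triangles.
rank ∂_0 = 0, rank ∂_1 = 8 ⇒ b_0 = 9 − 0 − 8 = 1; all invariant factors of ∂_1 are 1 so no torsion. So H_0 = Z.
rank ∂_1 = 8, rank ∂_2 = 17 ⇒ b_1 = 27 − 8 − 17 = 2; all invariant factors of ∂_2 are 1 so no torsion. So H_1 = Z^2.
rank ∂_2 = 17, rank ∂_3 = 0 ⇒ b_2 = 18 − 17 − 0 = 1. So H_2 = Z.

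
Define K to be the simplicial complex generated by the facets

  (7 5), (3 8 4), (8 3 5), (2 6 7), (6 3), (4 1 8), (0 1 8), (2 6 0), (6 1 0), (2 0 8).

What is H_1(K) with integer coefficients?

H_1 ≅ Z^2.

Take the total order 0 < 1 < 2 < 3 < 4 < 5 < 6 < 7 < 8 on the vertex set. Then K (dimension 2) consists of the simplices:

  0-simplices (9): [0], [1], [2], [3], [4], [5], [6], [7], [8]
  1-simplices (18): [0,1], [0,2], [0,6], [0,8], [1,4], [1,6], [1,8], [2,6], [2,7], [2,8], [3,4], [3,5], [3,6], [3,8], [4,8], [5,7], [5,8], [6,7]
  2-simplices (8): [0,1,6], [0,1,8], [0,2,6], [0,2,8], [1,4,8], [2,6,7], [3,4,8], [3,5,8]

so the chain groups are C_0 ≅ Z^9, C_1 ≅ Z^18, C_2 ≅ Z^8.

∂_1: C_1 → C_0 maps an edge to its endpoints' difference, ∂[p,q] = q − p. For instance
  ∂[2,6] = [6] − [2].
The 9×18 boundary matrix has rank 8 and Smith normal form diag(1,1,1,1,1,1,1,1).

∂_2: C_2 → C_1 sends each 2-simplex [p,q,r] to [q,r] − [p,r] + [p,q]. For instance
  ∂[0,2,6] = [2,6] − [0,6] + [0,2],
  ∂[0,2,8] = [2,8] − [0,8] + [0,2].
As a 18×8 matrix over Z this has rank 8, with invariant factors (1,1,1,1,1,1,1,1).

From H_k ≅ ker(∂_k) / im(∂_{k+1}) we obtain:

  H_1: rank ker ∂_1 − rank ∂_2 = (18 − 8) − 8 = 2, and the invariant factors of ∂_2 are all 1, so H_1 ≅ Z^2.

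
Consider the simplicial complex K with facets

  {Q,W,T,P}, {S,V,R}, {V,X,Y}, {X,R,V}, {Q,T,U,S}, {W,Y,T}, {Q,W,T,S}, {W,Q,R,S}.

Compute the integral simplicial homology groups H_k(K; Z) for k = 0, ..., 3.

Take the total order P < Q < R < S < T < U < V < W < X < Y on the vertex set. Then K (dimension 3) consists of the simplices:

  0-simplices (10): P, Q, R, S, T, U, V, W, X, Y
  1-simplices (23): PQ, PT, PW, QR, QS, QT, QU, QW, RS, RV, RW, RX, ST, SU, SV, SW, TU, TW, TY, VX, VY, WY, XY
  2-simplices (17): PQT, PQW, PTW, QRS, QRW, QST, QSU, QSW, QTU, QTW, RSV, RSW, RVX, STU, STW, TWY, VXY
  3-simplices (4): PQTW, QRSW, QSTU, QSTW

giving chain groups C_0 ≅ Z^10, C_1 ≅ Z^23, C_2 ≅ Z^17, C_3 ≅ Z^4.

Boundary ∂_1: C_1 → C_0 sends each edge [p,q] (with p < q) to q − p. For instance
  ∂QS = S − Q.
This gives a 10×23 integer matrix of rank 9; reducing to Smith normal form yields diagonal entries (1,1,1,1,1,1,1,1,1).

Boundary ∂_2: C_2 → C_1 acts by ∂[p,q,r] = [q,r] − [p,r] + [p,q]. For instance
  ∂QTW = TW − QW + QT,
  ∂RSV = SV − RV + RS.
The 23×17 boundary matrix has rank 13 and Smith normal form diag(1,1,1,1,1,1,1,1,1,1,1,1,1).

∂_3: C_3 → C_2 sends each 3-simplex σ to the alternating sum Σ_i (−1)^i (σ with its i-th vertex removed). For instance
  ∂QSTU = STU − QTU + QSU − QST,
  ∂QRSW = RSW − QSW + QRW − QRS.
The resulting 17×4 matrix has rank 4, and its Smith normal form has invariant factors (1,1,1,1).

From H_k ≅ ker(∂_k) / im(∂_{k+1}) we obtain:

  H_0: rank C_0 − rank ∂_1 = 10 − 9 = 1, and the invariant factors of ∂_1 are all 1, so H_0 = Z.
  H_1: rank ker ∂_1 − rank ∂_2 = (23 − 9) − 13 = 1, and the invariant factors of ∂_2 are all 1, so H_1 = Z.
  H_2: rank ker ∂_2 − rank ∂_3 = (17 − 13) − 4 = 0, and the invariant factors of ∂_3 are all 1, so H_2 = 0.
  H_3: rank ker ∂_3 − rank ∂_4 = (4 − 4) − 0 = 0, and there is no ∂_4, so H_3 = 0.

H_0 = Z,  H_1 = Z,  H_2 = 0,  H_3 = 0.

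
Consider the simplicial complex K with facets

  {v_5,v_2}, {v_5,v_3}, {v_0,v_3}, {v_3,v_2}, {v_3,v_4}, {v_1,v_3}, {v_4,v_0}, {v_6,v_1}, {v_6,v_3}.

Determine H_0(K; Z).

Order the vertices as v_0 < v_1 < v_2 < v_3 < v_4 < v_5 < v_6. Listing each simplex with vertices in this order, K has dimension 1 with simplices:

  0-simplices (7): [v_0], [v_1], [v_2], [v_3], [v_4], [v_5], [v_6]
  1-simplices (9): [v_0,v_3], [v_0,v_4], [v_1,v_3], [v_1,v_6], [v_2,v_3], [v_2,v_5], [v_3,v_4], [v_3,v_5], [v_3,v_6]

Hence C_0 ≅ Z^7, C_1 ≅ Z^9.

The boundary map ∂_1: C_1 → C_0 is given by ∂[p,q] = [q] − [p]. For instance
  ∂[v_1,v_3] = [v_3] − [v_1].
The resulting 7×9 matrix has rank 6, and its Smith normal form has invariant factors (1,1,1,1,1,1).

Reading off H_k = ker ∂_k / im ∂_{k+1}:

  H_0: rank C_0 − rank ∂_1 = 7 − 6 = 1, and the invariant factors of ∂_1 are all 1, so H_0 ≅ Z.

H_0 = Z.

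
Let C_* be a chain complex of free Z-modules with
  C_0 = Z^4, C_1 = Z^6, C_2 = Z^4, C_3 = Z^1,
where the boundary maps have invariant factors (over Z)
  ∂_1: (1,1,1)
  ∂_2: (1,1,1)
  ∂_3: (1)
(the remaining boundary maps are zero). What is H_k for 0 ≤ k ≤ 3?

H_0 ≅ Z,  H_1 = 0,  H_2 = 0,  H_3 = 0.

H_0: b_0 = 4 − 0 − 3 = 1; torsion from ∂_1 factors > 1: none. So H_0 ≅ Z.
H_1: b_1 = 6 − 3 − 3 = 0; torsion from ∂_2 factors > 1: none. So H_1 ≅ 0.
H_2: b_2 = 4 − 3 − 1 = 0; torsion from ∂_3 factors > 1: none. So H_2 ≅ 0.
H_3: b_3 = 1 − 1 − 0 = 0; torsion from ∂_4 factors > 1: none. So H_3 ≅ 0.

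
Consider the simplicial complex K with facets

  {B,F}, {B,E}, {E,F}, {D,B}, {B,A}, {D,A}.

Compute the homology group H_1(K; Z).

H_1 = Z^2.

We work with the vertex ordering A < B < D < E < F. The simplices of K, each written with vertices in increasing order, are:

  0-simplices (5): A, B, D, E, F
  1-simplices (6): AB, AD, BD, BE, BF, EF

so the chain groups are C_0 ≅ Z^5, C_1 ≅ Z^6.

∂_1: C_1 → C_0 maps an edge to its endpoints' difference, ∂[p,q] = q − p. For instance
  ∂BE = E − B.
The 5×6 boundary matrix has rank 4 and Smith normal form diag(1,1,1,1).

From H_k ≅ ker(∂_k) / im(∂_{k+1}) we obtain:

  H_1: rank ker ∂_1 − rank ∂_2 = (6 − 4) − 0 = 2, and there is no ∂_2, so H_1 ≅ Z^2.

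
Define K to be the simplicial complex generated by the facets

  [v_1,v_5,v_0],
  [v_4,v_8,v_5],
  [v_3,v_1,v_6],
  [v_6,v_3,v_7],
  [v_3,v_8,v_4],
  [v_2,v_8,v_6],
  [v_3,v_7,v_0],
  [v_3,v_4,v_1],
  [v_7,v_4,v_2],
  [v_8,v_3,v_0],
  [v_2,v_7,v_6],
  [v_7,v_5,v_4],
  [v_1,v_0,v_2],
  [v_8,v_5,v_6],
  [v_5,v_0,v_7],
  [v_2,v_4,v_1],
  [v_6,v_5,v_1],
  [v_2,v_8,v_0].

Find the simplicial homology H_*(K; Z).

Order the vertices as v_0 < v_1 < v_2 < v_3 < v_4 < v_5 < v_6 < v_7 < v_8. Listing each simplex with vertices in this order, K has dimension 2 with simplices:

  0-simplices (9): [v_0], [v_1], [v_2], [v_3], [v_4], [v_5], [v_6], [v_7], [v_8]
  1-simplices (27): (27 of them)
  2-simplices (18): (18 of them)

giving chain groups C_0 ≅ Z^9, C_1 ≅ Z^27, C_2 ≅ Z^18.

Boundary ∂_1: C_1 → C_0 maps an edge to its endpoints' difference, ∂[p,q] = q − p. For instance
  ∂[v_0,v_7] = [v_7] − [v_0].
The resulting 9×27 matrix has rank 8, and its Smith normal form has invariant factors (1,1,1,1,1,1,1,1).

Boundary ∂_2: C_2 → C_1 acts by ∂[p,q,r] = [q,r] − [p,r] + [p,q]. For instance
  ∂[v_2,v_6,v_8] = [v_6,v_8] − [v_2,v_8] + [v_2,v_6],
  ∂[v_1,v_5,v_6] = [v_5,v_6] − [v_1,v_6] + [v_1,v_5].
The 27×18 boundary matrix has rank 17 and Smith normal form diag(1,1,1,1,1,1,1,1,1,1,1,1,1,1,1,1,1).

Reading off H_k = ker ∂_k / im ∂_{k+1}:

  H_0: rank C_0 − rank ∂_1 = 9 − 8 = 1, and the invariant factors of ∂_1 are all 1, so H_0 ≅ Z.
  H_1: rank ker ∂_1 − rank ∂_2 = (27 − 8) − 17 = 2, and the invariant factors of ∂_2 are all 1, so H_1 ≅ Z^2.
  H_2: rank ker ∂_2 − rank ∂_3 = (18 − 17) − 0 = 1, and there is no ∂_3, so H_2 ≅ Z.

As a check, the Euler characteristic is 9 − 27 + 18 = 0, which agrees with 1 − 2 + 1 = 0.

H_0 = Z,  H_1 = Z^2,  H_2 = Z.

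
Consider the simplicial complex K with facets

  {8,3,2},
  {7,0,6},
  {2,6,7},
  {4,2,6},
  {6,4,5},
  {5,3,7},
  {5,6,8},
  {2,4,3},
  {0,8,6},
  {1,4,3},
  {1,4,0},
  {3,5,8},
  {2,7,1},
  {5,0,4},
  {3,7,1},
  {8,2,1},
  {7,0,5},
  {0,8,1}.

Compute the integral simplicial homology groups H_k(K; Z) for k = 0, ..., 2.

H_0 ≅ Z,  H_1 ≅ Z ⊕ Z/2Z,  H_2 = 0.

Fix the vertex order 0 < 1 < 2 < 3 < 4 < 5 < 6 < 7 < 8 and write every simplex with vertices in increasing order. Then dim K = 2 and the simplices of K are:

  0-simplices (9): [0], [1], [2], [3], [4], [5], [6], [7], [8]
  1-simplices (27): (27 of them)
  2-simplices (18): [0,1,4], [0,1,8], [0,4,5], [0,5,7], [0,6,7], [0,6,8], [1,2,7], [1,2,8], [1,3,4], [1,3,7], [2,3,4], [2,3,8], [2,4,6], [2,6,7], [3,5,7], [3,5,8], [4,5,6], [5,6,8]

so the chain groups are C_0 ≅ Z^9, C_1 ≅ Z^27, C_2 ≅ Z^18.

∂_1: C_1 → C_0 maps an edge to its endpoints' difference, ∂[p,q] = q − p.
The resulting 9×27 matrix has rank 8, and its Smith normal form has invariant factors (1,1,1,1,1,1,1,1).

The boundary map ∂_2: C_2 → C_1 acts by ∂[p,q,r] = [q,r] − [p,r] + [p,q]. For instance
  ∂[1,3,7] = [3,7] − [1,7] + [1,3],
  ∂[3,5,8] = [5,8] − [3,8] + [3,5].
As a 27×18 matrix over Z this has rank 18, with invariant factors (1,1,1,1,1,1,1,1,1,1,1,1,1,1,1,1,1,2).

From H_k ≅ ker(∂_k) / im(∂_{k+1}) we obtain:

  H_0: rank C_0 − rank ∂_1 = 9 − 8 = 1, and the invariant factors of ∂_1 are all 1, so H_0 = Z.
  H_1: rank ker ∂_1 − rank ∂_2 = (27 − 8) − 18 = 1, and ∂_2 has invariant factor 2 > 1, so H_1 = Z ⊕ Z/2Z.
  H_2: rank ker ∂_2 − rank ∂_3 = (18 − 18) − 0 = 0, and there is no ∂_3, so H_2 = 0.

As a check, the Euler characteristic is 9 − 27 + 18 = 0, which agrees with 1 − 1 + 0 = 0.
(K is a triangulation of the Klein bottle.)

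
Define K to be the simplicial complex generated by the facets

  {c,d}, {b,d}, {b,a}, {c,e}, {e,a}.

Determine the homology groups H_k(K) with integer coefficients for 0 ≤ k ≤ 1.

H_0 = Z,  H_1 = Z.

Fix the vertex order a < b < c < d < e and write every simplex with vertices in increasing order. Then dim K = 1 and the simplices of K are:

  0-simplices (5): a, b, c, d, e
  1-simplices (5): ab, ae, bd, cd, ce

so the chain groups are C_0 ≅ Z^5, C_1 ≅ Z^5.

The boundary map ∂_1: C_1 → C_0 is given by ∂[p,q] = [q] − [p].
The 5×5 boundary matrix has rank 4 and Smith normal form diag(1,1,1,1).

Now H_k = ker ∂_k / im ∂_{k+1}, so:

  H_0: rank C_0 − rank ∂_1 = 5 − 4 = 1, and the invariant factors of ∂_1 are all 1, so H_0 = Z.
  H_1: rank ker ∂_1 − rank ∂_2 = (5 − 4) − 0 = 1, and there is no ∂_2, so H_1 = Z.

As a check, the Euler characteristic is 5 − 5 = 0, which agrees with 1 − 1 = 0.
(K is a triangulation of the circle S^1.)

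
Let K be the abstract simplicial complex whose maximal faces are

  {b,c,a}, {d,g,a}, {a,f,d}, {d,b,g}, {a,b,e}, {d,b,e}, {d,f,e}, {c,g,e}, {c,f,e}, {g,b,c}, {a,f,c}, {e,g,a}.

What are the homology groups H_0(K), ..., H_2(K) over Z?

H_0 = Z,  H_1 = Z/2Z,  H_2 = 0.

Order the vertices as a < b < c < d < e < f < g. Listing each simplex with vertices in this order, K has dimension 2 with simplices:

  0-simplices (7): a, b, c, d, e, f, g
  1-simplices (18): ab, ac, ad, ae, af, ag, bc, bd, be, bg, ce, cf, cg, de, df, dg, ef, eg
  2-simplices (12): abc, abe, acf, adf, adg, aeg, bcg, bde, bdg, cef, ceg, def

so the chain groups are C_0 ≅ Z^7, C_1 ≅ Z^18, C_2 ≅ Z^12.

∂_1: C_1 → C_0 is given by ∂[p,q] = [q] − [p]. For instance
  ∂ab = b − a.
The resulting 7×18 matrix has rank 6, and its Smith normal form has invariant factors (1,1,1,1,1,1).

Boundary ∂_2: C_2 → C_1 acts by ∂[p,q,r] = [q,r] − [p,r] + [p,q]. For instance
  ∂bde = de − be + bd,
  ∂ceg = eg − cg + ce.
The resulting 18×12 matrix has rank 12, and its Smith normal form has invariant factors (1,1,1,1,1,1,1,1,1,1,1,2).

Now H_k = ker ∂_k / im ∂_{k+1}, so:

  H_0: rank C_0 − rank ∂_1 = 7 − 6 = 1, and the invariant factors of ∂_1 are all 1, so H_0 = Z.
  H_1: rank ker ∂_1 − rank ∂_2 = (18 − 6) − 12 = 0, and ∂_2 has invariant factor 2 > 1, so H_1 = Z/2Z.
  H_2: rank ker ∂_2 − rank ∂_3 = (12 − 12) − 0 = 0, and there is no ∂_3, so H_2 = 0.

(K is a triangulation of the real projective plane RP^2.)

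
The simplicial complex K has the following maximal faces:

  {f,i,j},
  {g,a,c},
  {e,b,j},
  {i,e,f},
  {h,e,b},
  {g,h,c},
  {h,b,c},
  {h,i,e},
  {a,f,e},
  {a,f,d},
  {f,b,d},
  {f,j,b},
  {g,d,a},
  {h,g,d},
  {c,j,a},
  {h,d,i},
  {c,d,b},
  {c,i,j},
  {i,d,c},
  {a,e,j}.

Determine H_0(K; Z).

H_0 = Z.

We work with the vertex ordering a < b < c < d < e < f < g < h < i < j. The simplices of K, each written with vertices in increasing order, are:

  0-simplices (10): a, b, c, d, e, f, g, h, i, j
  1-simplices (30): ac, ad, ae, af, ag, aj, bc, bd, be, bf, bh, bj, cd, cg, ch, ci, cj, df, dg, dh, di, ef, eh, ei, ej, fi, fj, gh, hi, ij
  2-simplices (20): acg, acj, adf, adg, aef, aej, bcd, bch, bdf, beh, bej, bfj, cdi, cgh, cij, dgh, dhi, efi, ehi, fij

so the chain groups are C_0 ≅ Z^10, C_1 ≅ Z^30, C_2 ≅ Z^20.

Boundary ∂_1: C_1 → C_0 maps an edge to its endpoints' difference, ∂[p,q] = q − p.
This gives a 10×30 integer matrix of rank 9; reducing to Smith normal form yields diagonal entries (1,1,1,1,1,1,1,1,1).

Boundary ∂_2: C_2 → C_1 acts by ∂[p,q,r] = [q,r] − [p,r] + [p,q]. For instance
  ∂acj = cj − aj + ac,
  ∂cdi = di − ci + cd.
The 30×20 boundary matrix has rank 20 and Smith normal form diag(1,1,1,1,1,1,1,1,1,1,1,1,1,1,1,1,1,1,1,2).

Reading off H_k = ker ∂_k / im ∂_{k+1}:

  H_0: rank C_0 − rank ∂_1 = 10 − 9 = 1, and the invariant factors of ∂_1 are all 1, so H_0 = Z.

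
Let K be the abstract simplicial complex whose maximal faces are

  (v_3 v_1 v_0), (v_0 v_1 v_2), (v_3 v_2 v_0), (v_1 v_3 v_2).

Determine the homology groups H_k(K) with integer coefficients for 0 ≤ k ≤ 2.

H_0 ≅ Z,  H_1 = 0,  H_2 ≅ Z.

Fix the vertex order v_0 < v_1 < v_2 < v_3 and write every simplex with vertices in increasing order. Then dim K = 2 and the simplices of K are:

  0-simplices (4): [v_0], [v_1], [v_2], [v_3]
  1-simplices (6): [v_0,v_1], [v_0,v_2], [v_0,v_3], [v_1,v_2], [v_1,v_3], [v_2,v_3]
  2-simplices (4): [v_0,v_1,v_2], [v_0,v_1,v_3], [v_0,v_2,v_3], [v_1,v_2,v_3]

giving chain groups C_0 ≅ Z^4, C_1 ≅ Z^6, C_2 ≅ Z^4.

Boundary ∂_1: C_1 → C_0 is given by ∂[p,q] = [q] − [p]. For instance
  ∂[v_2,v_3] = [v_3] − [v_2].
As a 4×6 matrix over Z this has rank 3, with invariant factors (1,1,1).

∂_2: C_2 → C_1 acts by ∂[p,q,r] = [q,r] − [p,r] + [p,q]. For instance
  ∂[v_0,v_1,v_3] = [v_1,v_3] − [v_0,v_3] + [v_0,v_1],
  ∂[v_0,v_1,v_2] = [v_1,v_2] − [v_0,v_2] + [v_0,v_1].
The 6×4 boundary matrix has rank 3 and Smith normal form diag(1,1,1).

From H_k ≅ ker(∂_k) / im(∂_{k+1}) we obtain:

  H_0: rank C_0 − rank ∂_1 = 4 − 3 = 1, and the invariant factors of ∂_1 are all 1, so H_0 = Z.
  H_1: rank ker ∂_1 − rank ∂_2 = (6 − 3) − 3 = 0, and the invariant factors of ∂_2 are all 1, so H_1 = 0.
  H_2: rank ker ∂_2 − rank ∂_3 = (4 − 3) − 0 = 1, and there is no ∂_3, so H_2 = Z.

As a check, the Euler characteristic is 4 − 6 + 4 = 2, which agrees with 1 − 0 + 1 = 2.
(K is a triangulation of the 2-sphere S^2.)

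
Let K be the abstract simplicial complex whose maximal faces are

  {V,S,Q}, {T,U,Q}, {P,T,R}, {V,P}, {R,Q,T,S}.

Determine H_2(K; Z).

Order the vertices as P < Q < R < S < T < U < V. Listing each simplex with vertices in this order, K has dimension 3 with simplices:

  0-simplices (7): P, Q, R, S, T, U, V
  1-simplices (13): PR, PT, PV, QR, QS, QT, QU, QV, RS, RT, ST, SV, TU
  2-simplices (7): PRT, QRS, QRT, QST, QSV, QTU, RST
  3-simplices (1): QRST

Hence C_0 ≅ Z^7, C_1 ≅ Z^13, C_2 ≅ Z^7, C_3 ≅ Z^1.

The boundary map ∂_1: C_1 → C_0 maps an edge to its endpoints' difference, ∂[p,q] = q − p.
The resulting 7×13 matrix has rank 6, and its Smith normal form has invariant factors (1,1,1,1,1,1).

The boundary map ∂_2: C_2 → C_1 acts by ∂[p,q,r] = [q,r] − [p,r] + [p,q]. For instance
  ∂QST = ST − QT + QS,
  ∂QTU = TU − QU + QT.
As a 13×7 matrix over Z this has rank 6, with invariant factors (1,1,1,1,1,1).

Boundary ∂_3: C_3 → C_2 sends each 3-simplex σ to the alternating sum Σ_i (−1)^i (σ with its i-th vertex removed). For instance
  ∂QRST = RST − QST + QRT − QRS.
This gives a 7×1 integer matrix of rank 1; reducing to Smith normal form yields diagonal entries (1).

From H_k ≅ ker(∂_k) / im(∂_{k+1}) we obtain:

  H_2: rank ker ∂_2 − rank ∂_3 = (7 − 6) − 1 = 0, and the invariant factors of ∂_3 are all 1, so H_2 ≅ 0.

H_2 ≅ 0.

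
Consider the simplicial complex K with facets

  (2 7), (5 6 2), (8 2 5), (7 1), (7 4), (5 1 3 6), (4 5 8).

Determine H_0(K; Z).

H_0 = Z.

Take the total order 1 < 2 < 3 < 4 < 5 < 6 < 7 < 8 on the vertex set. Then K (dimension 3) consists of the simplices:

  0-simplices (8): [1], [2], [3], [4], [5], [6], [7], [8]
  1-simplices (15): [1,3], [1,5], [1,6], [1,7], [2,5], [2,6], [2,7], [2,8], [3,5], [3,6], [4,5], [4,7], [4,8], [5,6], [5,8]
  2-simplices (7): [1,3,5], [1,3,6], [1,5,6], [2,5,6], [2,5,8], [3,5,6], [4,5,8]
  3-simplices (1): [1,3,5,6]

so the chain groups are C_0 ≅ Z^8, C_1 ≅ Z^15, C_2 ≅ Z^7, C_3 ≅ Z^1.

Boundary ∂_1: C_1 → C_0 maps an edge to its endpoints' difference, ∂[p,q] = q − p. For instance
  ∂[2,5] = [5] − [2].
As a 8×15 matrix over Z this has rank 7, with invariant factors (1,1,1,1,1,1,1).

The boundary map ∂_2: C_2 → C_1 sends each 2-simplex [p,q,r] to [q,r] − [p,r] + [p,q]. For instance
  ∂[2,5,6] = [5,6] − [2,6] + [2,5],
  ∂[2,5,8] = [5,8] − [2,8] + [2,5].
The 15×7 boundary matrix has rank 6 and Smith normal form diag(1,1,1,1,1,1).

Boundary ∂_3: C_3 → C_2 sends each 3-simplex σ to the alternating sum Σ_i (−1)^i (σ with its i-th vertex removed). For instance
  ∂[1,3,5,6] = [3,5,6] − [1,5,6] + [1,3,6] − [1,3,5].
The 7×1 boundary matrix has rank 1 and Smith normal form diag(1).

From H_k ≅ ker(∂_k) / im(∂_{k+1}) we obtain:

  H_0: rank C_0 − rank ∂_1 = 8 − 7 = 1, and the invariant factors of ∂_1 are all 1, so H_0 = Z.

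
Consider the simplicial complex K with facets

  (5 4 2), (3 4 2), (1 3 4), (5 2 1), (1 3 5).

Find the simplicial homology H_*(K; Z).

H_0 ≅ Z,  H_1 ≅ Z,  H_2 = 0.

Fix the vertex order 1 < 2 < 3 < 4 < 5 and write every simplex with vertices in increasing order. Then dim K = 2 and the simplices of K are:

  0-simplices (5): [1], [2], [3], [4], [5]
  1-simplices (10): [1,2], [1,3], [1,4], [1,5], [2,3], [2,4], [2,5], [3,4], [3,5], [4,5]
  2-simplices (5): [1,2,5], [1,3,4], [1,3,5], [2,3,4], [2,4,5]

so the chain groups are C_0 ≅ Z^5, C_1 ≅ Z^10, C_2 ≅ Z^5.

∂_1: C_1 → C_0 maps an edge to its endpoints' difference, ∂[p,q] = q − p. For instance
  ∂[1,4] = [4] − [1].
As a 5×10 matrix over Z this has rank 4, with invariant factors (1,1,1,1).

∂_2: C_2 → C_1 sends each 2-simplex [p,q,r] to [q,r] − [p,r] + [p,q]. For instance
  ∂[1,2,5] = [2,5] − [1,5] + [1,2],
  ∂[2,3,4] = [3,4] − [2,4] + [2,3].
This gives a 10×5 integer matrix of rank 5; reducing to Smith normal form yields diagonal entries (1,1,1,1,1).

Computing H_k = (kernel of ∂_k) / (image of ∂_{k+1}):

  H_0: rank C_0 − rank ∂_1 = 5 − 4 = 1, and the invariant factors of ∂_1 are all 1, so H_0 = Z.
  H_1: rank ker ∂_1 − rank ∂_2 = (10 − 4) − 5 = 1, and the invariant factors of ∂_2 are all 1, so H_1 = Z.
  H_2: rank ker ∂_2 − rank ∂_3 = (5 − 5) − 0 = 0, and there is no ∂_3, so H_2 = 0.

As a check, the Euler characteristic is 5 − 10 + 5 = 0, which agrees with 1 − 1 + 0 = 0.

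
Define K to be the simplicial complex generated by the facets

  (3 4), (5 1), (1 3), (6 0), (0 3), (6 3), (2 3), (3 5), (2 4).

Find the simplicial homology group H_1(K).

H_1 ≅ Z^3.

Take the total order 0 < 1 < 2 < 3 < 4 < 5 < 6 on the vertex set. Then K (dimension 1) consists of the simplices:

  0-simplices (7): [0], [1], [2], [3], [4], [5], [6]
  1-simplices (9): [0,3], [0,6], [1,3], [1,5], [2,3], [2,4], [3,4], [3,5], [3,6]

giving chain groups C_0 ≅ Z^7, C_1 ≅ Z^9.

The boundary map ∂_1: C_1 → C_0 is given by ∂[p,q] = [q] − [p]. For instance
  ∂[0,6] = [6] − [0].
The resulting 7×9 matrix has rank 6, and its Smith normal form has invariant factors (1,1,1,1,1,1).

Reading off H_k = ker ∂_k / im ∂_{k+1}:

  H_1: rank ker ∂_1 − rank ∂_2 = (9 − 6) − 0 = 3, and there is no ∂_2, so H_1 = Z^3.

(K is a triangulation of a wedge of 3 circles.)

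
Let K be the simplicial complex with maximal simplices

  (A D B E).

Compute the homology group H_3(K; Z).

K has 4 vertices, 6 edges, 4 triangles, 1 3-simplex.
rank ∂_3 = 1, rank ∂_4 = 0 ⇒ b_3 = 1 − 1 − 0 = 0. So H_3 ≅ 0.

H_3 ≅ 0.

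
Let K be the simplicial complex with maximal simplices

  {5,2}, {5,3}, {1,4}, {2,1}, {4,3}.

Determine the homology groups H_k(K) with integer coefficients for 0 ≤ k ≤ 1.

H_0 = Z,  H_1 = Z.

We work with the vertex ordering 1 < 2 < 3 < 4 < 5. The simplices of K, each written with vertices in increasing order, are:

  0-simplices (5): [1], [2], [3], [4], [5]
  1-simplices (5): [1,2], [1,4], [2,5], [3,4], [3,5]

giving chain groups C_0 ≅ Z^5, C_1 ≅ Z^5.

∂_1: C_1 → C_0 maps an edge to its endpoints' difference, ∂[p,q] = q − p.
This gives a 5×5 integer matrix of rank 4; reducing to Smith normal form yields diagonal entries (1,1,1,1).

Reading off H_k = ker ∂_k / im ∂_{k+1}:

  H_0: rank C_0 − rank ∂_1 = 5 − 4 = 1, and the invariant factors of ∂_1 are all 1, so H_0 = Z.
  H_1: rank ker ∂_1 − rank ∂_2 = (5 − 4) − 0 = 1, and there is no ∂_2, so H_1 = Z.

(K is a triangulation of the circle S^1.)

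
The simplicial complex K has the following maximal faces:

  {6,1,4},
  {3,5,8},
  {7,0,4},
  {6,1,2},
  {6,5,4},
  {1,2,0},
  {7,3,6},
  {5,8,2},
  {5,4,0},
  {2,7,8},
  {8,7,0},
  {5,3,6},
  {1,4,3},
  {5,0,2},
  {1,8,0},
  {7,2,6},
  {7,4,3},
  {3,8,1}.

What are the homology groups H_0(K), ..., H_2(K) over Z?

Order the vertices as 0 < 1 < 2 < 3 < 4 < 5 < 6 < 7 < 8. Listing each simplex with vertices in this order, K has dimension 2 with simplices:

  0-simplices (9): [0], [1], [2], [3], [4], [5], [6], [7], [8]
  1-simplices (27): (27 of them)
  2-simplices (18): [0,1,2], [0,1,8], [0,2,5], [0,4,5], [0,4,7], [0,7,8], [1,2,6], [1,3,4], [1,3,8], [1,4,6], [2,5,8], [2,6,7], [2,7,8], [3,4,7], [3,5,6], [3,5,8], [3,6,7], [4,5,6]

so the chain groups are C_0 ≅ Z^9, C_1 ≅ Z^27, C_2 ≅ Z^18.

The boundary map ∂_1: C_1 → C_0 is given by ∂[p,q] = [q] − [p]. For instance
  ∂[1,2] = [2] − [1].
The 9×27 boundary matrix has rank 8 and Smith normal form diag(1,1,1,1,1,1,1,1).

The boundary map ∂_2: C_2 → C_1 sends each 2-simplex [p,q,r] to [q,r] − [p,r] + [p,q]. For instance
  ∂[3,6,7] = [6,7] − [3,7] + [3,6],
  ∂[3,4,7] = [4,7] − [3,7] + [3,4].
The resulting 27×18 matrix has rank 18, and its Smith normal form has invariant factors (1,1,1,1,1,1,1,1,1,1,1,1,1,1,1,1,1,2).

Reading off H_k = ker ∂_k / im ∂_{k+1}:

  H_0: rank C_0 − rank ∂_1 = 9 − 8 = 1, and the invariant factors of ∂_1 are all 1, so H_0 ≅ Z.
  H_1: rank ker ∂_1 − rank ∂_2 = (27 − 8) − 18 = 1, and ∂_2 has invariant factor 2 > 1, so H_1 ≅ Z ⊕ Z/2.
  H_2: rank ker ∂_2 − rank ∂_3 = (18 − 18) − 0 = 0, and there is no ∂_3, so H_2 ≅ 0.

As a check, the Euler characteristic is 9 − 27 + 18 = 0, which agrees with 1 − 1 + 0 = 0.
(K is a triangulation of the Klein bottle.)

H_0 = Z,  H_1 = Z ⊕ Z/2,  H_2 = 0.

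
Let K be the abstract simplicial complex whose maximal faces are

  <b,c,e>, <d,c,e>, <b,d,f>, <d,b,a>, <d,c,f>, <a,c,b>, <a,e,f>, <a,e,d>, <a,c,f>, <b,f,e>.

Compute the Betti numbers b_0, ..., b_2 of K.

We work with the vertex ordering a < b < c < d < e < f. The simplices of K, each written with vertices in increasing order, are:

  0-simplices (6): a, b, c, d, e, f
  1-simplices (15): ab, ac, ad, ae, af, bc, bd, be, bf, cd, ce, cf, de, df, ef
  2-simplices (10): abc, abd, acf, ade, aef, bce, bdf, bef, cde, cdf

so the chain groups are C_0 ≅ Z^6, C_1 ≅ Z^15, C_2 ≅ Z^10.

Boundary ∂_1: C_1 → C_0 maps an edge to its endpoints' difference, ∂[p,q] = q − p. For instance
  ∂af = f − a.
As a 6×15 matrix over Z this has rank 5, with invariant factors (1,1,1,1,1).

Boundary ∂_2: C_2 → C_1 acts by ∂[p,q,r] = [q,r] − [p,r] + [p,q]. For instance
  ∂cdf = df − cf + cd,
  ∂cde = de − ce + cd.
As a 15×10 matrix over Z this has rank 10, with invariant factors (1,1,1,1,1,1,1,1,1,2).

Computing H_k = (kernel of ∂_k) / (image of ∂_{k+1}):

  H_0: rank C_0 − rank ∂_1 = 6 − 5 = 1, and the invariant factors of ∂_1 are all 1, so H_0 = Z.
  H_1: rank ker ∂_1 − rank ∂_2 = (15 − 5) − 10 = 0, and ∂_2 has invariant factor 2 > 1, so H_1 = Z/2.
  H_2: rank ker ∂_2 − rank ∂_3 = (10 − 10) − 0 = 0, and there is no ∂_3, so H_2 = 0.

As a check, the Euler characteristic is 6 − 15 + 10 = 1, which agrees with 1 − 0 + 0 = 1.

Hence the Betti numbers are b_0 = 1, b_1 = 0, b_2 = 0.

b_0 = 1, b_1 = 0, b_2 = 0.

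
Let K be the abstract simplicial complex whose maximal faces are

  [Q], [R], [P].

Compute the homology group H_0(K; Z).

H_0 ≅ Z^3.

Take the total order P < Q < R on the vertex set. Then K (dimension 0) consists of the simplices:

  0-simplices (3): P, Q, R

so the chain groups are C_0 ≅ Z^3.

Now H_k = ker ∂_k / im ∂_{k+1}, so:

  H_0: rank C_0 − rank ∂_1 = 3 − 0 = 3, and there is no ∂_1, so H_0 ≅ Z^3.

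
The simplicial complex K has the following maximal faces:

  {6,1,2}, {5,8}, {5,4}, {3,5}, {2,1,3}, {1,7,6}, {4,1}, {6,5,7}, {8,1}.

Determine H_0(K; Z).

Take the total order 1 < 2 < 3 < 4 < 5 < 6 < 7 < 8 on the vertex set. Then K (dimension 2) consists of the simplices:

  0-simplices (8): [1], [2], [3], [4], [5], [6], [7], [8]
  1-simplices (14): [1,2], [1,3], [1,4], [1,6], [1,7], [1,8], [2,3], [2,6], [3,5], [4,5], [5,6], [5,7], [5,8], [6,7]
  2-simplices (4): [1,2,3], [1,2,6], [1,6,7], [5,6,7]

Hence C_0 ≅ Z^8, C_1 ≅ Z^14, C_2 ≅ Z^4.

Boundary ∂_1: C_1 → C_0 maps an edge to its endpoints' difference, ∂[p,q] = q − p. For instance
  ∂[5,6] = [6] − [5].
This gives a 8×14 integer matrix of rank 7; reducing to Smith normal form yields diagonal entries (1,1,1,1,1,1,1).

Boundary ∂_2: C_2 → C_1 maps a triangle to the signed sum of its edges. For instance
  ∂[5,6,7] = [6,7] − [5,7] + [5,6],
  ∂[1,2,3] = [2,3] − [1,3] + [1,2].
The resulting 14×4 matrix has rank 4, and its Smith normal form has invariant factors (1,1,1,1).

Computing H_k = (kernel of ∂_k) / (image of ∂_{k+1}):

  H_0: rank C_0 − rank ∂_1 = 8 − 7 = 1, and the invariant factors of ∂_1 are all 1, so H_0 = Z.

H_0 = Z.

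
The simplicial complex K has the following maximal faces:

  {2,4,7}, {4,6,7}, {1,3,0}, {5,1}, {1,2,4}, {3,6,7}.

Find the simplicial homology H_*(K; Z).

H_0 ≅ Z,  H_1 ≅ Z,  H_2 = 0.

We work with the vertex ordering 0 < 1 < 2 < 3 < 4 < 5 < 6 < 7. The simplices of K, each written with vertices in increasing order, are:

  0-simplices (8): [0], [1], [2], [3], [4], [5], [6], [7]
  1-simplices (13): [0,1], [0,3], [1,2], [1,3], [1,4], [1,5], [2,4], [2,7], [3,6], [3,7], [4,6], [4,7], [6,7]
  2-simplices (5): [0,1,3], [1,2,4], [2,4,7], [3,6,7], [4,6,7]

giving chain groups C_0 ≅ Z^8, C_1 ≅ Z^13, C_2 ≅ Z^5.

The boundary map ∂_1: C_1 → C_0 maps an edge to its endpoints' difference, ∂[p,q] = q − p.
This gives a 8×13 integer matrix of rank 7; reducing to Smith normal form yields diagonal entries (1,1,1,1,1,1,1).

Boundary ∂_2: C_2 → C_1 maps a triangle to the signed sum of its edges. For instance
  ∂[4,6,7] = [6,7] − [4,7] + [4,6],
  ∂[3,6,7] = [6,7] − [3,7] + [3,6].
The 13×5 boundary matrix has rank 5 and Smith normal form diag(1,1,1,1,1).

From H_k ≅ ker(∂_k) / im(∂_{k+1}) we obtain:

  H_0: rank C_0 − rank ∂_1 = 8 − 7 = 1, and the invariant factors of ∂_1 are all 1, so H_0 ≅ Z.
  H_1: rank ker ∂_1 − rank ∂_2 = (13 − 7) − 5 = 1, and the invariant factors of ∂_2 are all 1, so H_1 ≅ Z.
  H_2: rank ker ∂_2 − rank ∂_3 = (5 − 5) − 0 = 0, and there is no ∂_3, so H_2 ≅ 0.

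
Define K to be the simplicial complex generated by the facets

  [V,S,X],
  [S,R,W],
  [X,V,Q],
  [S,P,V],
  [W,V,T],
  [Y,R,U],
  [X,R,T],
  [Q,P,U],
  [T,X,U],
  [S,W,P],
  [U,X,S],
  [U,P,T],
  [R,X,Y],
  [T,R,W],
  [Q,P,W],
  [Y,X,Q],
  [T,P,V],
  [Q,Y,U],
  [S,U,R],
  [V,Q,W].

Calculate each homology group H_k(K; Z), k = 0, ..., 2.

H_0 ≅ Z,  H_1 ≅ Z ⊕ Z/2,  H_2 = 0.

Take the total order P < Q < R < S < T < U < V < W < X < Y on the vertex set. Then K (dimension 2) consists of the simplices:

  0-simplices (10): P, Q, R, S, T, U, V, W, X, Y
  1-simplices (30): PQ, PS, PT, PU, PV, PW, QU, QV, QW, QX, QY, RS, RT, RU, RW, RX, RY, SU, SV, SW, SX, TU, TV, TW, TX, UX, UY, VW, VX, XY
  2-simplices (20): PQU, PQW, PSV, PSW, PTU, PTV, QUY, QVW, QVX, QXY, RSU, RSW, RTW, RTX, RUY, RXY, SUX, SVX, TUX, TVW

so the chain groups are C_0 ≅ Z^10, C_1 ≅ Z^30, C_2 ≅ Z^20.

Boundary ∂_1: C_1 → C_0 sends each edge [p,q] (with p < q) to q − p.
As a 10×30 matrix over Z this has rank 9, with invariant factors (1,1,1,1,1,1,1,1,1).

The boundary map ∂_2: C_2 → C_1 sends each 2-simplex [p,q,r] to [q,r] − [p,r] + [p,q]. For instance
  ∂SVX = VX − SX + SV,
  ∂PQU = QU − PU + PQ.
The 30×20 boundary matrix has rank 20 and Smith normal form diag(1,1,1,1,1,1,1,1,1,1,1,1,1,1,1,1,1,1,1,2).

Reading off H_k = ker ∂_k / im ∂_{k+1}:

  H_0: rank C_0 − rank ∂_1 = 10 − 9 = 1, and the invariant factors of ∂_1 are all 1, so H_0 ≅ Z.
  H_1: rank ker ∂_1 − rank ∂_2 = (30 − 9) − 20 = 1, and ∂_2 has invariant factor 2 > 1, so H_1 ≅ Z ⊕ Z/2.
  H_2: rank ker ∂_2 − rank ∂_3 = (20 − 20) − 0 = 0, and there is no ∂_3, so H_2 ≅ 0.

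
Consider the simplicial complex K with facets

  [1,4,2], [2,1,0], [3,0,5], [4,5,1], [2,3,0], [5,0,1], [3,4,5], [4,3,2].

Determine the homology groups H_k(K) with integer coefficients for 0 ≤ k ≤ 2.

We work with the vertex ordering 0 < 1 < 2 < 3 < 4 < 5. The simplices of K, each written with vertices in increasing order, are:

  0-simplices (6): [0], [1], [2], [3], [4], [5]
  1-simplices (12): [0,1], [0,2], [0,3], [0,5], [1,2], [1,4], [1,5], [2,3], [2,4], [3,4], [3,5], [4,5]
  2-simplices (8): [0,1,2], [0,1,5], [0,2,3], [0,3,5], [1,2,4], [1,4,5], [2,3,4], [3,4,5]

Hence C_0 ≅ Z^6, C_1 ≅ Z^12, C_2 ≅ Z^8.

Boundary ∂_1: C_1 → C_0 maps an edge to its endpoints' difference, ∂[p,q] = q − p. For instance
  ∂[3,4] = [4] − [3].
The 6×12 boundary matrix has rank 5 and Smith normal form diag(1,1,1,1,1).

∂_2: C_2 → C_1 maps a triangle to the signed sum of its edges. For instance
  ∂[0,1,2] = [1,2] − [0,2] + [0,1],
  ∂[1,4,5] = [4,5] − [1,5] + [1,4].
As a 12×8 matrix over Z this has rank 7, with invariant factors (1,1,1,1,1,1,1).

Now H_k = ker ∂_k / im ∂_{k+1}, so:

  H_0: rank C_0 − rank ∂_1 = 6 − 5 = 1, and the invariant factors of ∂_1 are all 1, so H_0 = Z.
  H_1: rank ker ∂_1 − rank ∂_2 = (12 − 5) − 7 = 0, and the invariant factors of ∂_2 are all 1, so H_1 = 0.
  H_2: rank ker ∂_2 − rank ∂_3 = (8 − 7) − 0 = 1, and there is no ∂_3, so H_2 = Z.

H_0 = Z,  H_1 = 0,  H_2 = Z.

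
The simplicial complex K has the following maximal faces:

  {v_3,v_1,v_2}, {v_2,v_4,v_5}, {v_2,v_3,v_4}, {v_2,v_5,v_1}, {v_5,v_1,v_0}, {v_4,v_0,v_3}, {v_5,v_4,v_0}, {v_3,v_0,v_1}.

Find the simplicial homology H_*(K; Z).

H_0 ≅ Z,  H_1 = 0,  H_2 ≅ Z.

K has 6 vertices, 12 edges, 8 triangles.
rank ∂_0 = 0, rank ∂_1 = 5 ⇒ b_0 = 6 − 0 − 5 = 1; all invariant factors of ∂_1 are 1 so no torsion. So H_0 ≅ Z.
rank ∂_1 = 5, rank ∂_2 = 7 ⇒ b_1 = 12 − 5 − 7 = 0; all invariant factors of ∂_2 are 1 so no torsion. So H_1 ≅ 0.
rank ∂_2 = 7, rank ∂_3 = 0 ⇒ b_2 = 8 − 7 − 0 = 1. So H_2 ≅ Z.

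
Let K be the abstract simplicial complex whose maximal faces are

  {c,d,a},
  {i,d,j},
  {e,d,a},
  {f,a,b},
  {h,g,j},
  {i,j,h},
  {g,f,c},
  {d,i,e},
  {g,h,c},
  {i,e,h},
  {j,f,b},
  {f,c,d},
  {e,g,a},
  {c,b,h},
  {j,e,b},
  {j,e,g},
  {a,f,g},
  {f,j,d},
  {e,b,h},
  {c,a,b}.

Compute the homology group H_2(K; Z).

H_2 ≅ 0.

Order the vertices as a < b < c < d < e < f < g < h < i < j. Listing each simplex with vertices in this order, K has dimension 2 with simplices:

  0-simplices (10): a, b, c, d, e, f, g, h, i, j
  1-simplices (30): ab, ac, ad, ae, af, ag, bc, be, bf, bh, bj, cd, cf, cg, ch, de, df, di, dj, eg, eh, ei, ej, fg, fj, gh, gj, hi, hj, ij
  2-simplices (20): abc, abf, acd, ade, aeg, afg, bch, beh, bej, bfj, cdf, cfg, cgh, dei, dfj, dij, egj, ehi, ghj, hij

so the chain groups are C_0 ≅ Z^10, C_1 ≅ Z^30, C_2 ≅ Z^20.

∂_1: C_1 → C_0 maps an edge to its endpoints' difference, ∂[p,q] = q − p.
The 10×30 boundary matrix has rank 9 and Smith normal form diag(1,1,1,1,1,1,1,1,1).

∂_2: C_2 → C_1 maps a triangle to the signed sum of its edges. For instance
  ∂beh = eh − bh + be,
  ∂bch = ch − bh + bc.
As a 30×20 matrix over Z this has rank 20, with invariant factors (1,1,1,1,1,1,1,1,1,1,1,1,1,1,1,1,1,1,1,2).

Now H_k = ker ∂_k / im ∂_{k+1}, so:

  H_2: rank ker ∂_2 − rank ∂_3 = (20 − 20) − 0 = 0, and there is no ∂_3, so H_2 = 0.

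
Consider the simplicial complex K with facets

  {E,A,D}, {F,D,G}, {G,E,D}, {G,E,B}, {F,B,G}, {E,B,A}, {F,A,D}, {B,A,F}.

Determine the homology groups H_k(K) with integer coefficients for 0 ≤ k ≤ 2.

Take the total order A < B < D < E < F < G on the vertex set. Then K (dimension 2) consists of the simplices:

  0-simplices (6): A, B, D, E, F, G
  1-simplices (12): AB, AD, AE, AF, BE, BF, BG, DE, DF, DG, EG, FG
  2-simplices (8): ABE, ABF, ADE, ADF, BEG, BFG, DEG, DFG

giving chain groups C_0 ≅ Z^6, C_1 ≅ Z^12, C_2 ≅ Z^8.

Boundary ∂_1: C_1 → C_0 maps an edge to its endpoints' difference, ∂[p,q] = q − p.
As a 6×12 matrix over Z this has rank 5, with invariant factors (1,1,1,1,1).

∂_2: C_2 → C_1 acts by ∂[p,q,r] = [q,r] − [p,r] + [p,q]. For instance
  ∂BFG = FG − BG + BF,
  ∂DFG = FG − DG + DF.
The resulting 12×8 matrix has rank 7, and its Smith normal form has invariant factors (1,1,1,1,1,1,1).

Computing H_k = (kernel of ∂_k) / (image of ∂_{k+1}):

  H_0: rank C_0 − rank ∂_1 = 6 − 5 = 1, and the invariant factors of ∂_1 are all 1, so H_0 = Z.
  H_1: rank ker ∂_1 − rank ∂_2 = (12 − 5) − 7 = 0, and the invariant factors of ∂_2 are all 1, so H_1 = 0.
  H_2: rank ker ∂_2 − rank ∂_3 = (8 − 7) − 0 = 1, and there is no ∂_3, so H_2 = Z.

As a check, the Euler characteristic is 6 − 12 + 8 = 2, which agrees with 1 − 0 + 1 = 2.

H_0 = Z,  H_1 = 0,  H_2 = Z.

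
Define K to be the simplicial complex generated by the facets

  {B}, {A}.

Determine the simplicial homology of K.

H_0 = Z^2.

Fix the vertex order A < B and write every simplex with vertices in increasing order. Then dim K = 0 and the simplices of K are:

  0-simplices (2): A, B

Hence C_0 ≅ Z^2.

Now H_k = ker ∂_k / im ∂_{k+1}, so:

  H_0: rank C_0 − rank ∂_1 = 2 − 0 = 2, and there is no ∂_1, so H_0 ≅ Z^2.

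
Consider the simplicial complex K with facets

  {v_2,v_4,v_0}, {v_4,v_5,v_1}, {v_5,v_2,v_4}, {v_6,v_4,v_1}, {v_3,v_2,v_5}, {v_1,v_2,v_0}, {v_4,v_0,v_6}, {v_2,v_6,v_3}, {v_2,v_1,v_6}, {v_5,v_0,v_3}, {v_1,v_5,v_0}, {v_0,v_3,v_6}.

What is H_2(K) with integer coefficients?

H_2 = 0.

Order the vertices as v_0 < v_1 < v_2 < v_3 < v_4 < v_5 < v_6. Listing each simplex with vertices in this order, K has dimension 2 with simplices:

  0-simplices (7): [v_0], [v_1], [v_2], [v_3], [v_4], [v_5], [v_6]
  1-simplices (18): (18 of them)
  2-simplices (12): (12 of them)

giving chain groups C_0 ≅ Z^7, C_1 ≅ Z^18, C_2 ≅ Z^12.

The boundary map ∂_1: C_1 → C_0 maps an edge to its endpoints' difference, ∂[p,q] = q − p. For instance
  ∂[v_1,v_6] = [v_6] − [v_1].
This gives a 7×18 integer matrix of rank 6; reducing to Smith normal form yields diagonal entries (1,1,1,1,1,1).

Boundary ∂_2: C_2 → C_1 sends each 2-simplex [p,q,r] to [q,r] − [p,r] + [p,q]. For instance
  ∂[v_2,v_4,v_5] = [v_4,v_5] − [v_2,v_5] + [v_2,v_4],
  ∂[v_0,v_3,v_5] = [v_3,v_5] − [v_0,v_5] + [v_0,v_3].
As a 18×12 matrix over Z this has rank 12, with invariant factors (1,1,1,1,1,1,1,1,1,1,1,2).

Now H_k = ker ∂_k / im ∂_{k+1}, so:

  H_2: rank ker ∂_2 − rank ∂_3 = (12 − 12) − 0 = 0, and there is no ∂_3, so H_2 ≅ 0.

(K is a triangulation of the real projective plane RP^2.)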